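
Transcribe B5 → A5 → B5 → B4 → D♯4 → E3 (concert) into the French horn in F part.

F#6 E6 F#6 F#5 A#4 B3

The French horn in F sounds a perfect fifth below written, so the written part must be a perfect fifth above concert — transpose each note up.
B5 to F#6
A5 to E6
B5 to F#6
B4 to F#5
D#4 to A#4
E3 to B3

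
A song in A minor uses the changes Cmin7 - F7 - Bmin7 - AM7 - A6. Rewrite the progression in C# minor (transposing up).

Emin7 A7 D#min7 C#M7 C#6

A minor up to C# minor is a major third; each chord root moves by that interval while the quality stays the same.
Cmin7: root C up a major third → E, giving Emin7.
F7: root F up a major third → A, giving A7.
Bmin7: root B up a major third → D#, giving D#min7.
AM7: root A up a major third → C#, giving C#M7.
A6: root A up a major third → C#, giving C#6.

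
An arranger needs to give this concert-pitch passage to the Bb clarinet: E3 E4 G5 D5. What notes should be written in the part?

F#3 F#4 A5 E5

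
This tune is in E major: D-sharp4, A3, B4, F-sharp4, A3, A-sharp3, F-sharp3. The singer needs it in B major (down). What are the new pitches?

A#3 E3 F#4 C#4 E3 E#3 C#3

From E down to B is a perfect fourth; apply that to each pitch.
D#4 -> A#3
A3 -> E3
B4 -> F#4
F#4 -> C#4
A3 -> E3
A#3 -> E#3
F#3 -> C#3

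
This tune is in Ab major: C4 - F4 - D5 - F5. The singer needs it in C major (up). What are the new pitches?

Ab major to C major up is a major third, so every note moves up by that interval.
C4 -> E4
F4 -> A4
D5 -> F#5
F5 -> A5

E4 A4 F#5 A5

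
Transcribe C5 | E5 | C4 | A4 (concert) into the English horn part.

Written C4 sounds as F3 on the English horn, so concert pitches are written a perfect fifth up.
C5 → G5
E5 → B5
C4 → G4
A4 → E5

G5 B5 G4 E5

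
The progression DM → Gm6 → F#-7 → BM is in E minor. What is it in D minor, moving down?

E minor down to D minor is a major second; each chord root moves by that interval while the quality stays the same.
DM: root D down a major second → C, giving CM.
Gm6: root G down a major second → F, giving Fm6.
F#-7: root F# down a major second → E, giving E-7.
BM: root B down a major second → A, giving AM.

CM Fm6 E-7 AM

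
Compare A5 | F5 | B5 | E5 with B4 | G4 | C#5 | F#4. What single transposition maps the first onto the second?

down a minor seventh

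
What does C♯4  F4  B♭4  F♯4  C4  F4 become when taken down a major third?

C#4 becomes A3
F4 becomes Db4
Bb4 becomes Gb4
F#4 becomes D4
C4 becomes Ab3
F4 becomes Db4

A3 Db4 Gb4 D4 Ab3 Db4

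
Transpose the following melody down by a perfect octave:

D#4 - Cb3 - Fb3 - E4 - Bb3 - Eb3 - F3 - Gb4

D#3 Cb2 Fb2 E3 Bb2 Eb2 F2 Gb3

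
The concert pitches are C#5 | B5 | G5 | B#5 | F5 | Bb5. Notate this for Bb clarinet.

D#5 C#6 A5 C##6 G5 C6

Written C4 sounds as Bb3 on the Bb clarinet, so concert pitches are written a major second up.
C#5 -> D#5
B5 -> C#6
G5 -> A5
B#5 -> C##6
F5 -> G5
Bb5 -> C6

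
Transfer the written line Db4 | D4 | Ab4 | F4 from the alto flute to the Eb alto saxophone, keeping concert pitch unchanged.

F4 F#4 C5 A4

First find concert pitch: the alto flute sounds a perfect fourth below written, so Db4 D4 Ab4 F4 sounds Ab3 A3 Eb4 C4.
Then write for Eb alto saxophone: it sounds a major sixth below written, so the part must be a major sixth above concert.
Ab3 → F4
A3 → F#4
Eb4 → C5
C4 → A4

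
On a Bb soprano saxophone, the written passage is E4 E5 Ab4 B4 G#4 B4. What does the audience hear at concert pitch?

D4 D5 Gb4 A4 F#4 A4

Written C4 on the Bb soprano saxophone sounds as Bb3, a major second lower; apply that shift to every note.
E4 → D4
E5 → D5
Ab4 → Gb4
B4 → A4
G#4 → F#4
B4 → A4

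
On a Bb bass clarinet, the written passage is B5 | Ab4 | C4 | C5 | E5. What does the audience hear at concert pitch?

The Bb bass clarinet sounds a major ninth below written, so transpose each written note down a major ninth.
B5 -> A4
Ab4 -> Gb3
C4 -> Bb2
C5 -> Bb3
E5 -> D4

A4 Gb3 Bb2 Bb3 D4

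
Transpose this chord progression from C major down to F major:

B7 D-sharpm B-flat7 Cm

C major down to F major is a perfect fifth; each chord root moves by that interval while the quality stays the same.
B7: root B down a perfect fifth → E, giving E7.
D-sharpm: root D-sharp down a perfect fifth → G#, giving G#m.
B-flat7: root B-flat down a perfect fifth → Eb, giving Eb7.
Cm: root C down a perfect fifth → F, giving Fm.

E7 G#m Eb7 Fm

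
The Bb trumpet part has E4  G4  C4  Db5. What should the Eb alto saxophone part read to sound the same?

B4 D5 G4 Ab5

First find concert pitch: the Bb trumpet sounds a major second below written, so E4 G4 C4 Db5 sounds D4 F4 Bb3 Cb5.
Then write for Eb alto saxophone: it sounds a major sixth below written, so the part must be a major sixth above concert.
D4 → B4
F4 → D5
Bb3 → G4
Cb5 → Ab5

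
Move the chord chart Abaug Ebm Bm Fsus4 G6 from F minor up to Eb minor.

Gbaug Dbm Am Ebsus4 F6

F minor up to Eb minor is a minor seventh; each chord root moves by that interval while the quality stays the same.
Abaug: root Ab up a minor seventh → Gb, giving Gbaug.
Ebm: root Eb up a minor seventh → Db, giving Dbm.
Bm: root B up a minor seventh → A, giving Am.
Fsus4: root F up a minor seventh → Eb, giving Ebsus4.
G6: root G up a minor seventh → F, giving F6.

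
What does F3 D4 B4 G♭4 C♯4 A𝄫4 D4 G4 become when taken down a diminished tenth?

D#2 B#2 G##3 E3 A##2 F3 B#2 E#3

F3 down a diminished tenth is D#2.
D4: a tenth down reaches B, and 14 semitones makes it B#2.
A diminished tenth down from B4 gives G##3.
A diminished tenth down from Gb4 gives E3.
C#4 down a diminished tenth is A##2.
Abb4: a tenth down reaches F, and 14 semitones makes it F3.
A diminished tenth down from D4 gives B#2.
A diminished tenth down from G4 gives E#3.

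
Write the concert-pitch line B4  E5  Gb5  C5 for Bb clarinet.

The Bb clarinet sounds a major second below written, so the written part must be a major second above concert — transpose each note up.
B4 -> C#5
E5 -> F#5
Gb5 -> Ab5
C5 -> D5

C#5 F#5 Ab5 D5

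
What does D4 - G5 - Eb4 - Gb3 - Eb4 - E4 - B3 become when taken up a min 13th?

Bb5 Eb7 Cb6 Ebb5 Cb6 C6 G5

D4 becomes Bb5
G5 becomes Eb7
Eb4 becomes Cb6
Gb3 becomes Ebb5
Eb4 becomes Cb6
E4 becomes C6
B3 becomes G5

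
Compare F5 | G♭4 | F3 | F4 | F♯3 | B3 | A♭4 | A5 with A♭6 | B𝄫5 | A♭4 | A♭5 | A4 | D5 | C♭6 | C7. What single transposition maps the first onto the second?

Take the first pair: F5 → Ab6. F to A spans 10 letter names, so the interval is some kind of tenth.
F5 to Ab6 is 15 semitones, which makes it a minor tenth; the second version is higher, so the direction is up.
Checking another pair — A5 → C7 — gives the same interval.

up a minor tenth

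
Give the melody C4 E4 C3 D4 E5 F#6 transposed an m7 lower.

C4: a seventh down reaches D, and 10 semitones makes it D3.
A minor seventh down from E4 gives F#3.
A minor seventh down from C3 gives D2.
A minor seventh down from D4 gives E3.
E5: a seventh down reaches F, and 10 semitones makes it F#4.
A minor seventh down from F#6 gives G#5.

D3 F#3 D2 E3 F#4 G#5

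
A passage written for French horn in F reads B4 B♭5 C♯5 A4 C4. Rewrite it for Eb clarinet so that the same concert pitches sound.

First find concert pitch: the French horn in F sounds a perfect fifth below written, so B4 B♭5 C♯5 A4 C4 sounds E4 Eb5 F#4 D4 F3.
Then write for Eb clarinet: it sounds a minor third above written, so the part must be a minor third below concert.
E4 → C#4
Eb5 → C5
F#4 → D#4
D4 → B3
F3 → D3

C#4 C5 D#4 B3 D3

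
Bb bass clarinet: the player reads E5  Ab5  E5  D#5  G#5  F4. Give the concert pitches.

D4 Gb4 D4 C#4 F#4 Eb3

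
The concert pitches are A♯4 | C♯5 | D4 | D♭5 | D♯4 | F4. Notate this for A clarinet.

The A clarinet sounds a minor third below written, so the written part must be a minor third above concert — transpose each note up.
A#4 gives C#5
C#5 gives E5
D4 gives F4
Db5 gives Fb5
D#4 gives F#4
F4 gives Ab4

C#5 E5 F4 Fb5 F#4 Ab4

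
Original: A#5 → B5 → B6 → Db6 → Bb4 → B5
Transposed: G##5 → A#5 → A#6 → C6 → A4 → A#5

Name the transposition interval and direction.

down a minor second

From A#5 to G##5 is 2 letter names — a second of some quality.
G##5 to A#5 is 1 semitone, which makes it a minor second; the second version is lower, so the direction is down.
Checking another pair — B5 → A#5 — gives the same interval.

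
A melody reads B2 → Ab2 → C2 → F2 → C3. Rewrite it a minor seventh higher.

B2 -> A3
Ab2 -> Gb3
C2 -> Bb2
F2 -> Eb3
C3 -> Bb3

A3 Gb3 Bb2 Eb3 Bb3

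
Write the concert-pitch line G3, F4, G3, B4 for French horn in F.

D4 C5 D4 F#5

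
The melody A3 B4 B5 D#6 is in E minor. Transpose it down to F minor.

E minor to F minor down is a major seventh, so every note moves down by that interval.
A3 gives Bb2
B4 gives C4
B5 gives C5
D#6 gives E5

Bb2 C4 C5 E5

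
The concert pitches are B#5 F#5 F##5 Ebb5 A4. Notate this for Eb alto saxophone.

G##6 D#6 D##6 Cb6 F#5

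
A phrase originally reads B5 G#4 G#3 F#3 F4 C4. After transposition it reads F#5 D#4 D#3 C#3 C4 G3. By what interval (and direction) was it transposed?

down a perfect fourth

Take the first pair: B5 → F#5. B to F spans 4 letter names, so the interval is some kind of fourth.
F#5 to B5 is 5 semitones, which makes it a perfect fourth; the second version is lower, so the direction is down.
Checking another pair — C4 → G3 — gives the same interval.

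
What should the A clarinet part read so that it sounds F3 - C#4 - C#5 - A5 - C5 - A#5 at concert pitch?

Written C4 sounds as A3 on the A clarinet, so concert pitches are written a minor third up.
F3 → Ab3
C#4 → E4
C#5 → E5
A5 → C6
C5 → Eb5
A#5 → C#6

Ab3 E4 E5 C6 Eb5 C#6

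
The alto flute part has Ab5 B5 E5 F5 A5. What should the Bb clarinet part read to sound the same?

First find concert pitch: the alto flute sounds a perfect fourth below written, so Ab5 B5 E5 F5 A5 sounds Eb5 F#5 B4 C5 E5.
Then write for Bb clarinet: it sounds a major second below written, so the part must be a major second above concert.
Eb5 → F5
F#5 → G#5
B4 → C#5
C5 → D5
E5 → F#5

F5 G#5 C#5 D5 F#5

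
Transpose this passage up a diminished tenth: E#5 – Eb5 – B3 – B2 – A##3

G6 Gbb6 Db5 Db4 C#5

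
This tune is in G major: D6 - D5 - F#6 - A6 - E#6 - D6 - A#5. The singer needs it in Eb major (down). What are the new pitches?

Bb5 Bb4 D6 F6 C#6 Bb5 F#5

G major to Eb major down is a major third, so every note moves down by that interval.
D6 becomes Bb5
D5 becomes Bb4
F#6 becomes D6
A6 becomes F6
E#6 becomes C#6
D6 becomes Bb5
A#5 becomes F#5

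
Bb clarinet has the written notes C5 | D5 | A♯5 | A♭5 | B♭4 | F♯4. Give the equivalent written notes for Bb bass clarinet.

C6 D6 A#6 Ab6 Bb5 F#5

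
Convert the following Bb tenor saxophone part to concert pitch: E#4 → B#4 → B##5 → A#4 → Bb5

Written C4 on the Bb tenor saxophone sounds as Bb2, a major ninth lower; apply that shift to every note.
E#4 -> D#3
B#4 -> A#3
B##5 -> A##4
A#4 -> G#3
Bb5 -> Ab4

D#3 A#3 A##4 G#3 Ab4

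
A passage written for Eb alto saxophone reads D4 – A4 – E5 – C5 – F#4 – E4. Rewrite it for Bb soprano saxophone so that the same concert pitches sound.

First find concert pitch: the Eb alto saxophone sounds a major sixth below written, so D4 A4 E5 C5 F#4 E4 sounds F3 C4 G4 Eb4 A3 G3.
Then write for Bb soprano saxophone: it sounds a major second below written, so the part must be a major second above concert.
F3 → G3
C4 → D4
G4 → A4
Eb4 → F4
A3 → B3
G3 → A3

G3 D4 A4 F4 B3 A3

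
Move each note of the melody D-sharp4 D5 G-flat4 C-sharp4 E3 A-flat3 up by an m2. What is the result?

E4 Eb5 Abb4 D4 F3 Bbb3

D#4 up a minor second is E4.
D5: a second up reaches E, and 1 semitone makes it Eb5.
Gb4 up a minor second is Abb4.
C#4 up a minor second is D4.
E3 up a minor second is F3.
Ab3 up a minor second is Bbb3.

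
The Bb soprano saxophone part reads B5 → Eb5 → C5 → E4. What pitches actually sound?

A5 Db5 Bb4 D4

Written C4 on the Bb soprano saxophone sounds as Bb3, a major second lower; apply that shift to every note.
B5 becomes A5
Eb5 becomes Db5
C5 becomes Bb4
E4 becomes D4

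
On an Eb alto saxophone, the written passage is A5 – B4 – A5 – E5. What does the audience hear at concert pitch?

Written C4 on the Eb alto saxophone sounds as Eb3, a major sixth lower; apply that shift to every note.
A5 to C5
B4 to D4
A5 to C5
E5 to G4

C5 D4 C5 G4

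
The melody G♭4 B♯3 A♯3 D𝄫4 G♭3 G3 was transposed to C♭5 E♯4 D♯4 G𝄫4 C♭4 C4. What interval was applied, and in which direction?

up a perfect fourth

Take the first pair: Gb4 → Cb5. G to C spans 4 letter names, so the interval is some kind of fourth.
Gb4 to Cb5 is 5 semitones, which makes it a perfect fourth; the second version is higher, so the direction is up.
Checking another pair — G3 → C4 — gives the same interval.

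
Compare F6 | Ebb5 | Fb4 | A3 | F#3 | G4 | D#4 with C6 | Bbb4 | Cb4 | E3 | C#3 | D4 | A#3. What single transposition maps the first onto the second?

down a perfect fourth

Take the first pair: F6 → C6. F to C spans 4 letter names, so the interval is some kind of fourth.
C6 to F6 is 5 semitones, which makes it a perfect fourth; the second version is lower, so the direction is down.
Checking another pair — D#4 → A#3 — gives the same interval.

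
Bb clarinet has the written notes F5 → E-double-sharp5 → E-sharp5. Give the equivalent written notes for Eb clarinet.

C5 B##4 B#4

First find concert pitch: the Bb clarinet sounds a major second below written, so F5 E-double-sharp5 E-sharp5 sounds Eb5 D##5 D#5.
Then write for Eb clarinet: it sounds a minor third above written, so the part must be a minor third below concert.
Eb5 → C5
D##5 → B##4
D#5 → B#4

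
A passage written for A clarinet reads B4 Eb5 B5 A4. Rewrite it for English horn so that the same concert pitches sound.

D#5 G5 D#6 C#5

First find concert pitch: the A clarinet sounds a minor third below written, so B4 Eb5 B5 A4 sounds G#4 C5 G#5 F#4.
Then write for English horn: it sounds a perfect fifth below written, so the part must be a perfect fifth above concert.
G#4 → D#5
C5 → G5
G#5 → D#6
F#4 → C#5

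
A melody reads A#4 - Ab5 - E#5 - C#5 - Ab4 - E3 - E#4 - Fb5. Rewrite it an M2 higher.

B#4 Bb5 F##5 D#5 Bb4 F#3 F##4 Gb5

A major second up from A#4 gives B#4.
Ab5: a second up reaches B, and 2 semitones makes it Bb5.
A major second up from E#5 gives F##5.
A major second up from C#5 gives D#5.
A major second up from Ab4 gives Bb4.
E3: a second up reaches F, and 2 semitones makes it F#3.
A major second up from E#4 gives F##4.
Fb5 up a major second is Gb5.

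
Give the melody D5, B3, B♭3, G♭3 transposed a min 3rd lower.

B4 G#3 G3 Eb3

D5 to B4
B3 to G#3
Bb3 to G3
Gb3 to Eb3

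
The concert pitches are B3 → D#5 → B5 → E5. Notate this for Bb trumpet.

C#4 E#5 C#6 F#5

The Bb trumpet sounds a major second below written, so the written part must be a major second above concert — transpose each note up.
B3 becomes C#4
D#5 becomes E#5
B5 becomes C#6
E5 becomes F#5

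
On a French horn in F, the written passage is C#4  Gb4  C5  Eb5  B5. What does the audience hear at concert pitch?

Written C4 on the French horn in F sounds as F3, a perfect fifth lower; apply that shift to every note.
C#4 -> F#3
Gb4 -> Cb4
C5 -> F4
Eb5 -> Ab4
B5 -> E5

F#3 Cb4 F4 Ab4 E5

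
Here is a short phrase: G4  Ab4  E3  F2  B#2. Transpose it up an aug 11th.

C#6 D6 A#4 B3 E##4

G4: an eleventh up reaches C, and 18 semitones makes it C#6.
Ab4: an eleventh up reaches D, and 18 semitones makes it D6.
E3 up an augmented eleventh is A#4.
An augmented eleventh up from F2 gives B3.
An augmented eleventh up from B#2 gives E##4.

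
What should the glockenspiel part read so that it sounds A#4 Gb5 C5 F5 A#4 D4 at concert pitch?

Written C4 sounds as C6 on the glockenspiel, so concert pitches are written a perfect fifteenth down.
A#4 becomes A#2
Gb5 becomes Gb3
C5 becomes C3
F5 becomes F3
A#4 becomes A#2
D4 becomes D2

A#2 Gb3 C3 F3 A#2 D2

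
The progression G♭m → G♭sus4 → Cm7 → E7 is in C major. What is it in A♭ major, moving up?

C major up to A♭ major is a minor sixth; each chord root moves by that interval while the quality stays the same.
G♭m: root G♭ up a minor sixth → Ebb, giving Ebbm.
G♭sus4: root G♭ up a minor sixth → Ebb, giving Ebbsus4.
Cm7: root C up a minor sixth → Ab, giving Abm7.
E7: root E up a minor sixth → C, giving C7.

Ebbm Ebbsus4 Abm7 C7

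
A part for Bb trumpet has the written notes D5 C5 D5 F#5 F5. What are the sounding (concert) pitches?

Written C4 on the Bb trumpet sounds as Bb3, a major second lower; apply that shift to every note.
D5 -> C5
C5 -> Bb4
D5 -> C5
F#5 -> E5
F5 -> Eb5

C5 Bb4 C5 E5 Eb5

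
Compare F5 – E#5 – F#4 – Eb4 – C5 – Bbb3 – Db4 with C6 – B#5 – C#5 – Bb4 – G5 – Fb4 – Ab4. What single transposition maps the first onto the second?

up a perfect fifth

From F5 to C6 is 5 letter names — a fifth of some quality.
F5 to C6 is 7 semitones, which makes it a perfect fifth; the second version is higher, so the direction is up.
Checking another pair — Db4 → Ab4 — gives the same interval.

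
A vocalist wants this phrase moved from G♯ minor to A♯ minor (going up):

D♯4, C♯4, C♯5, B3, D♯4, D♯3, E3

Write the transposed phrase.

E#4 D#4 D#5 C#4 E#4 E#3 F#3

G♯ minor to A♯ minor up is a major second, so every note moves up by that interval.
D#4 becomes E#4
C#4 becomes D#4
C#5 becomes D#5
B3 becomes C#4
D#4 becomes E#4
D#3 becomes E#3
E3 becomes F#3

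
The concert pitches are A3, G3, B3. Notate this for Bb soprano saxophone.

Written C4 sounds as Bb3 on the Bb soprano saxophone, so concert pitches are written a major second up.
A3 to B3
G3 to A3
B3 to C#4

B3 A3 C#4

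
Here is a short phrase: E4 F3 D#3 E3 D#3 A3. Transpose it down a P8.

E3 F2 D#2 E2 D#2 A2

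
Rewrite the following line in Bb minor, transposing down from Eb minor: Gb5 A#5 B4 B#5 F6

Db5 E#5 F#4 F##5 C6

Eb minor to Bb minor down is a perfect fourth, so every note moves down by that interval.
Gb5 → Db5
A#5 → E#5
B4 → F#4
B#5 → F##5
F6 → C6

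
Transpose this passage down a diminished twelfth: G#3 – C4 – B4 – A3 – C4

G#3: a twelfth down reaches C, and 18 semitones makes it C##2.
A diminished twelfth down from C4 gives F#2.
B4 down a diminished twelfth is E#3.
A3: a twelfth down reaches D, and 18 semitones makes it D#2.
A diminished twelfth down from C4 gives F#2.

C##2 F#2 E#3 D#2 F#2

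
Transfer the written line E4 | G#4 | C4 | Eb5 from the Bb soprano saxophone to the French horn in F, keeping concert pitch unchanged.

First find concert pitch: the Bb soprano saxophone sounds a major second below written, so E4 G#4 C4 Eb5 sounds D4 F#4 Bb3 Db5.
Then write for French horn in F: it sounds a perfect fifth below written, so the part must be a perfect fifth above concert.
D4 → A4
F#4 → C#5
Bb3 → F4
Db5 → Ab5

A4 C#5 F4 Ab5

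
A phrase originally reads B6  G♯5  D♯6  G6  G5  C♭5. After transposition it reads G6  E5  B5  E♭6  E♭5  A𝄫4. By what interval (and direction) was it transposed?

Take the first pair: B6 → G6. B to G spans 3 letter names, so the interval is some kind of third.
G6 to B6 is 4 semitones, which makes it a major third; the second version is lower, so the direction is down.
Checking another pair — Cb5 → Abb4 — gives the same interval.

down a major third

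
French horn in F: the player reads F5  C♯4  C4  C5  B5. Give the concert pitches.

Written C4 on the French horn in F sounds as F3, a perfect fifth lower; apply that shift to every note.
F5 gives Bb4
C#4 gives F#3
C4 gives F3
C5 gives F4
B5 gives E5

Bb4 F#3 F3 F4 E5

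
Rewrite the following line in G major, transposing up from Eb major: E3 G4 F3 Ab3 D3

G#3 B4 A3 C4 F#3

From Eb up to G is a major third; apply that to each pitch.
E3 gives G#3
G4 gives B4
F3 gives A3
Ab3 gives C4
D3 gives F#3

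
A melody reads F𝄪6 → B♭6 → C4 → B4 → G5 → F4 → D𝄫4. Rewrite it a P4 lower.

C##6 F6 G3 F#4 D5 C4 Abb3

F##6 becomes C##6
Bb6 becomes F6
C4 becomes G3
B4 becomes F#4
G5 becomes D5
F4 becomes C4
Dbb4 becomes Abb3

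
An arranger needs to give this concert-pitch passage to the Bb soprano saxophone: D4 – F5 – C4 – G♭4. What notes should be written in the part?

Written C4 sounds as Bb3 on the Bb soprano saxophone, so concert pitches are written a major second up.
D4 gives E4
F5 gives G5
C4 gives D4
Gb4 gives Ab4

E4 G5 D4 Ab4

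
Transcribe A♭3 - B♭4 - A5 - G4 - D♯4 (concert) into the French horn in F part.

Eb4 F5 E6 D5 A#4

Written C4 sounds as F3 on the French horn in F, so concert pitches are written a perfect fifth up.
Ab3 to Eb4
Bb4 to F5
A5 to E6
G4 to D5
D#4 to A#4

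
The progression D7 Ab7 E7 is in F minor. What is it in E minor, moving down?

C#7 G7 D#7

F minor down to E minor is a minor second; each chord root moves by that interval while the quality stays the same.
D7: root D down a minor second → C#, giving C#7.
Ab7: root Ab down a minor second → G, giving G7.
E7: root E down a minor second → D#, giving D#7.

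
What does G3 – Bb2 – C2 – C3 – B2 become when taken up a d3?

G3: a third up reaches B, and 2 semitones makes it Bbb3.
Bb2: a third up reaches D, and 2 semitones makes it Dbb3.
C2 up a diminished third is Ebb2.
C3 up a diminished third is Ebb3.
B2 up a diminished third is Db3.

Bbb3 Dbb3 Ebb2 Ebb3 Db3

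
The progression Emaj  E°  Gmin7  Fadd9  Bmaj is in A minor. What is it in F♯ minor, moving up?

C#maj C#° Emin7 Dadd9 G#maj

A minor up to F♯ minor is a major sixth; each chord root moves by that interval while the quality stays the same.
Emaj: root E up a major sixth → C#, giving C#maj.
E°: root E up a major sixth → C#, giving C#°.
Gmin7: root G up a major sixth → E, giving Emin7.
Fadd9: root F up a major sixth → D, giving Dadd9.
Bmaj: root B up a major sixth → G#, giving G#maj.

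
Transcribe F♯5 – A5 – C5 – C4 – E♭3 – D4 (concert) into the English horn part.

C#6 E6 G5 G4 Bb3 A4

Written C4 sounds as F3 on the English horn, so concert pitches are written a perfect fifth up.
F#5 -> C#6
A5 -> E6
C5 -> G5
C4 -> G4
Eb3 -> Bb3
D4 -> A4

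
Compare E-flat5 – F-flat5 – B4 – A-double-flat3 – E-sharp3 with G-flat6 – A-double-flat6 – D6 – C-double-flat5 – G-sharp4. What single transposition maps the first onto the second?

up a minor tenth

From Eb5 to Gb6 is 10 letter names — a tenth of some quality.
Eb5 to Gb6 is 15 semitones, which makes it a minor tenth; the second version is higher, so the direction is up.
Checking another pair — E#3 → G#4 — gives the same interval.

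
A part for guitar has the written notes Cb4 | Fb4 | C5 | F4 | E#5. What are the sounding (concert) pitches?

The guitar sounds a perfect octave below written, so transpose each written note down a perfect octave.
Cb4 -> Cb3
Fb4 -> Fb3
C5 -> C4
F4 -> F3
E#5 -> E#4

Cb3 Fb3 C4 F3 E#4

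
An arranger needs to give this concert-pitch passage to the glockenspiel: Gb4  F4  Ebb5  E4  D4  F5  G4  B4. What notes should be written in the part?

The glockenspiel sounds a perfect fifteenth above written, so the written part must be a perfect fifteenth below concert — transpose each note down.
Gb4 -> Gb2
F4 -> F2
Ebb5 -> Ebb3
E4 -> E2
D4 -> D2
F5 -> F3
G4 -> G2
B4 -> B2

Gb2 F2 Ebb3 E2 D2 F3 G2 B2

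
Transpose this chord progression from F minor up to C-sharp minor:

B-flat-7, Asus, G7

F#-7 E#sus D#7

F minor up to C-sharp minor is an augmented fifth; each chord root moves by that interval while the quality stays the same.
B-flat-7: root B-flat up an augmented fifth → F#, giving F#-7.
Asus: root A up an augmented fifth → E#, giving E#sus.
G7: root G up an augmented fifth → D#, giving D#7.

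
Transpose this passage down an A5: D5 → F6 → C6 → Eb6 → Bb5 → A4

Gb4 Bbb5 Fb5 Abb5 Ebb5 Db4

D5: a fifth down reaches G, and 8 semitones makes it Gb4.
F6: a fifth down reaches B, and 8 semitones makes it Bbb5.
C6 down an augmented fifth is Fb5.
An augmented fifth down from Eb6 gives Abb5.
Bb5: a fifth down reaches E, and 8 semitones makes it Ebb5.
A4: a fifth down reaches D, and 8 semitones makes it Db4.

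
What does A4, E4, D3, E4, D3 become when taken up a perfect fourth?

D5 A4 G3 A4 G3

A4 gives D5
E4 gives A4
D3 gives G3
E4 gives A4
D3 gives G3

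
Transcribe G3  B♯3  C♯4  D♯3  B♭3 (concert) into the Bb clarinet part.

A3 C##4 D#4 E#3 C4

The Bb clarinet sounds a major second below written, so the written part must be a major second above concert — transpose each note up.
G3 -> A3
B#3 -> C##4
C#4 -> D#4
D#3 -> E#3
Bb3 -> C4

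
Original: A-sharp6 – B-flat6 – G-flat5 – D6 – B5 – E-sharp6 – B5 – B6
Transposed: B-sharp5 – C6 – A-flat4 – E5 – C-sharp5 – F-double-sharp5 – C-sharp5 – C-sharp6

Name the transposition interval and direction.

down a minor seventh

From A#6 to B#5 is 7 letter names — a seventh of some quality.
B#5 to A#6 is 10 semitones, which makes it a minor seventh; the second version is lower, so the direction is down.
Checking another pair — B6 → C#6 — gives the same interval.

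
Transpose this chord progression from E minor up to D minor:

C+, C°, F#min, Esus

E minor up to D minor is a minor seventh; each chord root moves by that interval while the quality stays the same.
C+: root C up a minor seventh → Bb, giving Bb+.
C°: root C up a minor seventh → Bb, giving Bb°.
F#min: root F# up a minor seventh → E, giving Emin.
Esus: root E up a minor seventh → D, giving Dsus.

Bb+ Bb° Emin Dsus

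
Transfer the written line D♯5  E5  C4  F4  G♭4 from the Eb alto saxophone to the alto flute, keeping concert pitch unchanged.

B4 C5 Ab3 Db4 Ebb4

First find concert pitch: the Eb alto saxophone sounds a major sixth below written, so D♯5 E5 C4 F4 G♭4 sounds F#4 G4 Eb3 Ab3 Bbb3.
Then write for alto flute: it sounds a perfect fourth below written, so the part must be a perfect fourth above concert.
F#4 → B4
G4 → C5
Eb3 → Ab3
Ab3 → Db4
Bbb3 → Ebb4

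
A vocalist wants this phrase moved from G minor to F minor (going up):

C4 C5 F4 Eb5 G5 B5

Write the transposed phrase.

Bb4 Bb5 Eb5 Db6 F6 A6

G minor to F minor up is a minor seventh, so every note moves up by that interval.
C4 -> Bb4
C5 -> Bb5
F4 -> Eb5
Eb5 -> Db6
G5 -> F6
B5 -> A6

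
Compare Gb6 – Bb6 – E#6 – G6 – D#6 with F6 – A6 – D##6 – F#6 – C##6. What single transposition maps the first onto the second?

down a minor second

Take the first pair: Gb6 → F6. G to F spans 2 letter names, so the interval is some kind of second.
F6 to Gb6 is 1 semitone, which makes it a minor second; the second version is lower, so the direction is down.
Checking another pair — D#6 → C##6 — gives the same interval.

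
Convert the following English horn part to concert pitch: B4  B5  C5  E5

E4 E5 F4 A4

Written C4 on the English horn sounds as F3, a perfect fifth lower; apply that shift to every note.
B4 becomes E4
B5 becomes E5
C5 becomes F4
E5 becomes A4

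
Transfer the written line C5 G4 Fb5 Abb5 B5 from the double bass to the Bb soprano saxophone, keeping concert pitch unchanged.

First find concert pitch: the double bass sounds a perfect octave below written, so C5 G4 Fb5 Abb5 B5 sounds C4 G3 Fb4 Abb4 B4.
Then write for Bb soprano saxophone: it sounds a major second below written, so the part must be a major second above concert.
C4 → D4
G3 → A3
Fb4 → Gb4
Abb4 → Bbb4
B4 → C#5

D4 A3 Gb4 Bbb4 C#5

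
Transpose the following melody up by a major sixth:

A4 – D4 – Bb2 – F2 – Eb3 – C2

F#5 B4 G3 D3 C4 A2

A major sixth up from A4 gives F#5.
D4 up a major sixth is B4.
Bb2 up a major sixth is G3.
A major sixth up from F2 gives D3.
Eb3 up a major sixth is C4.
C2: a sixth up reaches A, and 9 semitones makes it A2.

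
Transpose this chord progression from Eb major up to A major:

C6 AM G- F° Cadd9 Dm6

F#6 D#M C#- B° F#add9 G#m6

Eb major up to A major is an augmented fourth; each chord root moves by that interval while the quality stays the same.
C6: root C up an augmented fourth → F#, giving F#6.
AM: root A up an augmented fourth → D#, giving D#M.
G-: root G up an augmented fourth → C#, giving C#-.
F°: root F up an augmented fourth → B, giving B°.
Cadd9: root C up an augmented fourth → F#, giving F#add9.
Dm6: root D up an augmented fourth → G#, giving G#m6.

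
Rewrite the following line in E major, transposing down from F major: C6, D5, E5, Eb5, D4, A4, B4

B5 C#5 D#5 D5 C#4 G#4 A#4

F major to E major down is a minor second, so every note moves down by that interval.
C6 gives B5
D5 gives C#5
E5 gives D#5
Eb5 gives D5
D4 gives C#4
A4 gives G#4
B4 gives A#4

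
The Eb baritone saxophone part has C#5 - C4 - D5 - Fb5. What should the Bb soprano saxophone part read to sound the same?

First find concert pitch: the Eb baritone saxophone sounds a major thirteenth below written, so C#5 C4 D5 Fb5 sounds E3 Eb2 F3 Abb3.
Then write for Bb soprano saxophone: it sounds a major second below written, so the part must be a major second above concert.
E3 → F#3
Eb2 → F2
F3 → G3
Abb3 → Bbb3

F#3 F2 G3 Bbb3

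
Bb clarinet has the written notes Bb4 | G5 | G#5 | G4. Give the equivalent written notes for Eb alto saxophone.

First find concert pitch: the Bb clarinet sounds a major second below written, so Bb4 G5 G#5 G4 sounds Ab4 F5 F#5 F4.
Then write for Eb alto saxophone: it sounds a major sixth below written, so the part must be a major sixth above concert.
Ab4 → F5
F5 → D6
F#5 → D#6
F4 → D5

F5 D6 D#6 D5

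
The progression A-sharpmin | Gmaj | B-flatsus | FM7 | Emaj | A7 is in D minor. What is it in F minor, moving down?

D minor down to F minor is a major sixth; each chord root moves by that interval while the quality stays the same.
A-sharpmin: root A-sharp down a major sixth → C#, giving C#min.
Gmaj: root G down a major sixth → Bb, giving Bbmaj.
B-flatsus: root B-flat down a major sixth → Db, giving Dbsus.
FM7: root F down a major sixth → Ab, giving AbM7.
Emaj: root E down a major sixth → G, giving Gmaj.
A7: root A down a major sixth → C, giving C7.

C#min Bbmaj Dbsus AbM7 Gmaj C7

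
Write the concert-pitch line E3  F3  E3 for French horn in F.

B3 C4 B3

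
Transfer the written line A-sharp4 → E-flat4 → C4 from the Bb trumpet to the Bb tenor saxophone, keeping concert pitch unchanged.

A#5 Eb5 C5

First find concert pitch: the Bb trumpet sounds a major second below written, so A-sharp4 E-flat4 C4 sounds G#4 Db4 Bb3.
Then write for Bb tenor saxophone: it sounds a major ninth below written, so the part must be a major ninth above concert.
G#4 → A#5
Db4 → Eb5
Bb3 → C5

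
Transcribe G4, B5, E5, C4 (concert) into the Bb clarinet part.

A4 C#6 F#5 D4

Written C4 sounds as Bb3 on the Bb clarinet, so concert pitches are written a major second up.
G4 becomes A4
B5 becomes C#6
E5 becomes F#5
C4 becomes D4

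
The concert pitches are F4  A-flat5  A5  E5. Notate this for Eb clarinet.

The Eb clarinet sounds a minor third above written, so the written part must be a minor third below concert — transpose each note down.
F4 becomes D4
Ab5 becomes F5
A5 becomes F#5
E5 becomes C#5

D4 F5 F#5 C#5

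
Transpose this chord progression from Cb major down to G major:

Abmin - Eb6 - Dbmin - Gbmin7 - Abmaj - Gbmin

Emin B6 Amin Dmin7 Emaj Dmin

Cb major down to G major is a diminished fourth; each chord root moves by that interval while the quality stays the same.
Abmin: root Ab down a diminished fourth → E, giving Emin.
Eb6: root Eb down a diminished fourth → B, giving B6.
Dbmin: root Db down a diminished fourth → A, giving Amin.
Gbmin7: root Gb down a diminished fourth → D, giving Dmin7.
Abmaj: root Ab down a diminished fourth → E, giving Emaj.
Gbmin: root Gb down a diminished fourth → D, giving Dmin.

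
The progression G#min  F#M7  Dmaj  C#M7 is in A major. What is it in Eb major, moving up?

Dmin CM7 Abmaj GM7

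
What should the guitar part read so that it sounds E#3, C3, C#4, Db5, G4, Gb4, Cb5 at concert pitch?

Written C4 sounds as C3 on the guitar, so concert pitches are written a perfect octave up.
E#3 → E#4
C3 → C4
C#4 → C#5
Db5 → Db6
G4 → G5
Gb4 → Gb5
Cb5 → Cb6

E#4 C4 C#5 Db6 G5 Gb5 Cb6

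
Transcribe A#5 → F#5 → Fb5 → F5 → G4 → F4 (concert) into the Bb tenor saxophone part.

B#6 G#6 Gb6 G6 A5 G5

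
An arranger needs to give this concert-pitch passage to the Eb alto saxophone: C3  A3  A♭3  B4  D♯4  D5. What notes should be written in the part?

A3 F#4 F4 G#5 B#4 B5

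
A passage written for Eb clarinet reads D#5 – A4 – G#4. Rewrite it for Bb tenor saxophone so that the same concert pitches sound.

G#6 D6 C#6

First find concert pitch: the Eb clarinet sounds a minor third above written, so D#5 A4 G#4 sounds F#5 C5 B4.
Then write for Bb tenor saxophone: it sounds a major ninth below written, so the part must be a major ninth above concert.
F#5 → G#6
C5 → D6
B4 → C#6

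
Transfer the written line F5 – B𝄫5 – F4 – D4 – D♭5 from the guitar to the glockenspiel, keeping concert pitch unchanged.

First find concert pitch: the guitar sounds a perfect octave below written, so F5 B𝄫5 F4 D4 D♭5 sounds F4 Bbb4 F3 D3 Db4.
Then write for glockenspiel: it sounds a perfect fifteenth above written, so the part must be a perfect fifteenth below concert.
F4 → F2
Bbb4 → Bbb2
F3 → F1
D3 → D1
Db4 → Db2

F2 Bbb2 F1 D1 Db2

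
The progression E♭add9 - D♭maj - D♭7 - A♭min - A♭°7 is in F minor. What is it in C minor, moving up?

Bbadd9 Abmaj Ab7 Ebmin Eb°7

F minor up to C minor is a perfect fifth; each chord root moves by that interval while the quality stays the same.
E♭add9: root E♭ up a perfect fifth → Bb, giving Bbadd9.
D♭maj: root D♭ up a perfect fifth → Ab, giving Abmaj.
D♭7: root D♭ up a perfect fifth → Ab, giving Ab7.
A♭min: root A♭ up a perfect fifth → Eb, giving Ebmin.
A♭°7: root A♭ up a perfect fifth → Eb, giving Eb°7.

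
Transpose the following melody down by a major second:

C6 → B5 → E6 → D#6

C6 to Bb5
B5 to A5
E6 to D6
D#6 to C#6

Bb5 A5 D6 C#6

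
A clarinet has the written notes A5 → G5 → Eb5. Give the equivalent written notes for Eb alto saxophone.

D#6 C#6 A5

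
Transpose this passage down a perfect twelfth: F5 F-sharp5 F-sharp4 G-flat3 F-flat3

F5: a twelfth down reaches B, and 19 semitones makes it Bb3.
F#5 down a perfect twelfth is B3.
A perfect twelfth down from F#4 gives B2.
Gb3: a twelfth down reaches C, and 19 semitones makes it Cb2.
A perfect twelfth down from Fb3 gives Bbb1.

Bb3 B3 B2 Cb2 Bbb1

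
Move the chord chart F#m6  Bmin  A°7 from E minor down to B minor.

E minor down to B minor is a perfect fourth; each chord root moves by that interval while the quality stays the same.
F#m6: root F# down a perfect fourth → C#, giving C#m6.
Bmin: root B down a perfect fourth → F#, giving F#min.
A°7: root A down a perfect fourth → E, giving E°7.

C#m6 F#min E°7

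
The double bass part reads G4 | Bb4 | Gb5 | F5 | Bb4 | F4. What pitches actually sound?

G3 Bb3 Gb4 F4 Bb3 F3

Written C4 on the double bass sounds as C3, a perfect octave lower; apply that shift to every note.
G4 becomes G3
Bb4 becomes Bb3
Gb5 becomes Gb4
F5 becomes F4
Bb4 becomes Bb3
F4 becomes F3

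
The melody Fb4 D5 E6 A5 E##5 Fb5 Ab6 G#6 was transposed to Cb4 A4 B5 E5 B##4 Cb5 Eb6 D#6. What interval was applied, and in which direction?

down a perfect fourth

From Fb4 to Cb4 is 4 letter names — a fourth of some quality.
Cb4 to Fb4 is 5 semitones, which makes it a perfect fourth; the second version is lower, so the direction is down.
Checking another pair — G#6 → D#6 — gives the same interval.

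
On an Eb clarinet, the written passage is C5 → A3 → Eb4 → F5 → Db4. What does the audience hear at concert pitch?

Eb5 C4 Gb4 Ab5 Fb4

The Eb clarinet sounds a minor third above written, so transpose each written note up a minor third.
C5 gives Eb5
A3 gives C4
Eb4 gives Gb4
F5 gives Ab5
Db4 gives Fb4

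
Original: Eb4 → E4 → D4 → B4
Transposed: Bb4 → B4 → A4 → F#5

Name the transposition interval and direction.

Take the first pair: Eb4 → Bb4. E to B spans 5 letter names, so the interval is some kind of fifth.
Eb4 to Bb4 is 7 semitones, which makes it a perfect fifth; the second version is higher, so the direction is up.
Checking another pair — B4 → F#5 — gives the same interval.

up a perfect fifth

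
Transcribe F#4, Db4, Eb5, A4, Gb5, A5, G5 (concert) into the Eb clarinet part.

D#4 Bb3 C5 F#4 Eb5 F#5 E5

Written C4 sounds as Eb4 on the Eb clarinet, so concert pitches are written a minor third down.
F#4 to D#4
Db4 to Bb3
Eb5 to C5
A4 to F#4
Gb5 to Eb5
A5 to F#5
G5 to E5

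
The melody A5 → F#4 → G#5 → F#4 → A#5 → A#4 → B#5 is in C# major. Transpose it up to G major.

From C# up to G is a diminished fifth; apply that to each pitch.
A5 to Eb6
F#4 to C5
G#5 to D6
F#4 to C5
A#5 to E6
A#4 to E5
B#5 to F#6

Eb6 C5 D6 C5 E6 E5 F#6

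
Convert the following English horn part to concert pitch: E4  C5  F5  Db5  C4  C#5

A3 F4 Bb4 Gb4 F3 F#4

The English horn sounds a perfect fifth below written, so transpose each written note down a perfect fifth.
E4 -> A3
C5 -> F4
F5 -> Bb4
Db5 -> Gb4
C4 -> F3
C#5 -> F#4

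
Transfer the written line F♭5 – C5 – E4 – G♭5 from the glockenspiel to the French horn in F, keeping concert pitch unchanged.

Cb8 G7 B6 Db8

First find concert pitch: the glockenspiel sounds a perfect fifteenth above written, so F♭5 C5 E4 G♭5 sounds Fb7 C7 E6 Gb7.
Then write for French horn in F: it sounds a perfect fifth below written, so the part must be a perfect fifth above concert.
Fb7 → Cb8
C7 → G7
E6 → B6
Gb7 → Db8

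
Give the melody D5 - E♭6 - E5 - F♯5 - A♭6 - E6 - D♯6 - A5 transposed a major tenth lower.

D5 → Bb3
Eb6 → Cb5
E5 → C4
F#5 → D4
Ab6 → Fb5
E6 → C5
D#6 → B4
A5 → F4

Bb3 Cb5 C4 D4 Fb5 C5 B4 F4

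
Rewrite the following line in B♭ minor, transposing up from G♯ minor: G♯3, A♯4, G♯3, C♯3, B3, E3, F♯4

Bb3 C5 Bb3 Eb3 Db4 Gb3 Ab4

G♯ minor to B♭ minor up is a diminished third, so every note moves up by that interval.
G#3 becomes Bb3
A#4 becomes C5
G#3 becomes Bb3
C#3 becomes Eb3
B3 becomes Db4
E3 becomes Gb3
F#4 becomes Ab4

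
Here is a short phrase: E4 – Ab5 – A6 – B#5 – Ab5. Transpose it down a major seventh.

E4: a seventh down reaches F, and 11 semitones makes it F3.
Ab5 down a major seventh is Bbb4.
A6 down a major seventh is Bb5.
B#5 down a major seventh is C#5.
Ab5: a seventh down reaches B, and 11 semitones makes it Bbb4.

F3 Bbb4 Bb5 C#5 Bbb4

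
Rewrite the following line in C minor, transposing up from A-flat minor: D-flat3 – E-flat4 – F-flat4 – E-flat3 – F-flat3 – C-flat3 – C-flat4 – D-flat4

F3 G4 Ab4 G3 Ab3 Eb3 Eb4 F4

A-flat minor to C minor up is a major third, so every note moves up by that interval.
Db3 -> F3
Eb4 -> G4
Fb4 -> Ab4
Eb3 -> G3
Fb3 -> Ab3
Cb3 -> Eb3
Cb4 -> Eb4
Db4 -> F4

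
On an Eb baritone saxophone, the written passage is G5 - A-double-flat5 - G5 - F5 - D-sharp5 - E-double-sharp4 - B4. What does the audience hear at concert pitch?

The Eb baritone saxophone sounds a major thirteenth below written, so transpose each written note down a major thirteenth.
G5 becomes Bb3
Abb5 becomes Cbb4
G5 becomes Bb3
F5 becomes Ab3
D#5 becomes F#3
E##4 becomes G##2
B4 becomes D3

Bb3 Cbb4 Bb3 Ab3 F#3 G##2 D3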